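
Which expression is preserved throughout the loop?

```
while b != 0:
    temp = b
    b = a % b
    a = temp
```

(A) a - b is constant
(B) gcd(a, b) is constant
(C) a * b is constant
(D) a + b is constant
B

A loop invariant must hold before the first iteration and be re-established by every execution of the body.

(B) gcd(a, b) is constant: One iteration replaces (a, b) by (b, a mod b). Since a mod b = a - q*b for an integer q, any common divisor of a and b divides b and a mod b, and conversely; hence gcd(b, a mod b) = gcd(a, b). For instance (27, 8) -> (8, 3) keeps gcd = 1. At exit b = 0 and a = gcd of the original inputs.

The other options fail:
(A) a - b is constant: e.g. (a, b) = (27, 8) -> (8, 3): the difference goes from 19 to 5.
(C) a * b is constant: e.g. (a, b) = (27, 8) -> (8, 3): the product goes from 216 to 24.
(D) a + b is constant: e.g. (a, b) = (27, 8) -> (8, 3): the sum goes from 35 to 11.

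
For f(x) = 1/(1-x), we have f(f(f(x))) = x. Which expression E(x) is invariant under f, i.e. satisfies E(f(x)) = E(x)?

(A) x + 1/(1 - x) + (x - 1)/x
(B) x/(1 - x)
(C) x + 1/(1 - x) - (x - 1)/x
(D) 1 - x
A

Replace x by f(x) = 1/(1 - x) in each option and simplify. As a quick numerical cross-check, also compare E(5) with E(f(5)) = E(-1/4).

(A) x + 1/(1 - x) + (x - 1)/x  ->  (1/(1 - x)) + 1/(1 - (1/(1 - x))) + ((1/(1 - x)) - 1)/(1/(1 - x)), which simplifies back to x + 1/(1 - x) + (x - 1)/x; check: E(5) = 111/20, E(-1/4) = 111/20.   [invariant]
(B) x/(1 - x)  ->  (1/(1 - x))/(1 - (1/(1 - x))) = -1/x; check: E(5) = -5/4 but E(-1/4) = -1/5.   [not invariant]
(C) x + 1/(1 - x) - (x - 1)/x  ->  (1/(1 - x)) + 1/(1 - (1/(1 - x))) - ((1/(1 - x)) - 1)/(1/(1 - x)) = (x^2(1 - x) - x + (x - 1)^2)/(x(x - 1)); check: E(5) = 79/20 but E(-1/4) = -89/20.   [not invariant]
(D) 1 - x  ->  1 - (1/(1 - x)) = x/(x - 1); check: E(5) = -4 but E(-1/4) = 5/4.   [not invariant]

Only (A) is unchanged. Indeed f(f(x)) = 1/(1 - 1/(1-x)) = (1-x)/(-x) = (x-1)/x, so E(x) = x + f(x) + f(f(x)) is the sum over the whole 3-cycle; applying f just permutes the three terms cyclically (x -> f(x) -> f(f(x)) -> x), leaving the sum unchanged.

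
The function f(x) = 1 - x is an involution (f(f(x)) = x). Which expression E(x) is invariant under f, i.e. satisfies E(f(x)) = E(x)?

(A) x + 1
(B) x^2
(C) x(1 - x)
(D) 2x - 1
C

Replace x by f(x) = 1 - x in each option and simplify. As a quick numerical cross-check, also compare E(3) with E(f(3)) = E(-2).

(A) x + 1  ->  (1 - x) + 1 = 2 - x; check: E(3) = 4 but E(-2) = -1.   [not invariant]
(B) x^2  ->  (1 - x)^2 = (x - 1)^2; check: E(3) = 9 but E(-2) = 4.   [not invariant]
(C) x(1 - x)  ->  (1 - x)(1 - (1 - x)), which simplifies back to x(1 - x); check: E(3) = -6, E(-2) = -6.   [invariant]
(D) 2x - 1  ->  2(1 - x) - 1 = 1 - 2x; check: E(3) = 5 but E(-2) = -5.   [not invariant]

Only (C) is unchanged. E is symmetric under swapping x with f(x) = 1 - x, which is exactly what an involution does.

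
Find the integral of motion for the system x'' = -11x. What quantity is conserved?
E = (x')^2 + 11x^2

Multiply the equation by x':
x' * x'' = -11x * x'
The left side is d/dt[(x')^2/2] and the right side is d/dt[-11x^2/2], so
d/dt[(x')^2/2 + 11x^2/2] = 0, i.e. (x')^2/2 + 11x^2/2 = constant.
Multiplying by 2, the integral of motion is E = (x')^2 + 11x^2.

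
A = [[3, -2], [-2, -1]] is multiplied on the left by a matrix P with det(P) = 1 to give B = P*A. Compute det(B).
-7

By the multiplicative property of determinants, det(B) = det(P*A) = det(P) * det(A) = det(A),
so the determinant is invariant under multiplication by any determinant-1 matrix; we just need det(A).

det(A) = (3)(-1) - (-2)(-2) = -3 - 4 = -7

Therefore det(B) = 1 * (-7) = -7.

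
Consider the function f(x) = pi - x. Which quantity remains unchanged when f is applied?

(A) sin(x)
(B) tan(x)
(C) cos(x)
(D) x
A

For f(x) = pi - x:
sin(pi - x) = sin(x), so sine is invariant under this transformation.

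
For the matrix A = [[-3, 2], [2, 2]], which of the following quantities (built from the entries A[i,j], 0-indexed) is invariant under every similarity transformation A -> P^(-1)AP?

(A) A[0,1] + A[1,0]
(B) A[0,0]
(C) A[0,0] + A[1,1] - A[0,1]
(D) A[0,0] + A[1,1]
D

A[0,0] + A[1,1] is the trace of A. By the cyclic property of the trace, tr(P^(-1)AP) = tr(APP^(-1)) = tr(A), so it is the same for every matrix similar to A.

The other combinations are not similarity invariants. For example, take P = [[1, 1], [0, 1]] (det P = 1), so P^(-1) = [[1, -1], [0, 1]] and
B = P^(-1)AP = [[-5, -5], [2, 4]].
Evaluating each option on A and on B:
(A) A[0,1] + A[1,0]: 4 for A, -3 for B -> changes
(B) A[0,0]: -3 for A, -5 for B -> changes
(C) A[0,0] + A[1,1] - A[0,1]: -3 for A, 4 for B -> changes
(D) A[0,0] + A[1,1]: -1 for A, -1 for B -> unchanged

Only (D) A[0,0] + A[1,1] = -1 survives (and it does so for every P, not just this one), so it is the invariant.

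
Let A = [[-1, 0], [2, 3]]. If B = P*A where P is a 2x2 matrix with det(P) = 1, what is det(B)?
-3

By the multiplicative property of determinants, det(B) = det(P*A) = det(P) * det(A) = det(A),
so the determinant is invariant under multiplication by any determinant-1 matrix; we just need det(A).

det(A) = (-1)(3) - (0)(2) = -3 - 0 = -3

Therefore det(B) = 1 * (-3) = -3.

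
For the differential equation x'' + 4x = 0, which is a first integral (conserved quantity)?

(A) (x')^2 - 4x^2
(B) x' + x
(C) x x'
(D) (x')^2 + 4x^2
D

A first integral I satisfies dI/dt = 0 along every solution. Differentiate each option and use the equation of motion:
(A) d/dt[(x')^2 - 4x^2] = 2x'x'' - 8x x' = -16x x', not identically 0
(B) d/dt[x' + x] = x'' + x' = -4x + x', not identically 0
(C) d/dt[x x'] = (x')^2 + x x'' = (x')^2 - 4x^2, not identically 0
(D) d/dt[(x')^2 + 4x^2] = 2x'x'' + 8x x' = 2x'(-4x) + 8x x' = 0

Only (D) has zero time-derivative. So the energy-like quantity (x')^2 + 4x^2 is the first integral.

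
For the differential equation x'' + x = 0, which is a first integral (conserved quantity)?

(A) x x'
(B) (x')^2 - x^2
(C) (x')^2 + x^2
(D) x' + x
C

A first integral I satisfies dI/dt = 0 along every solution. Differentiate each option and use the equation of motion:
(A) d/dt[x x'] = (x')^2 + x x'' = (x')^2 - x^2, not identically 0
(B) d/dt[(x')^2 - x^2] = 2x'x'' - 2x x' = -4x x', not identically 0
(C) d/dt[(x')^2 + x^2] = 2x'x'' + 2x x' = 2x'(-x) + 2x x' = 0
(D) d/dt[x' + x] = x'' + x' = -x + x', not identically 0

Only (C) has zero time-derivative. So the energy-like quantity (x')^2 + x^2 is the first integral.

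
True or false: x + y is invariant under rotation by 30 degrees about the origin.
False

Applying rotation by 30 degrees: x' = x*cos(30 degrees) - y*sin(30 degrees) = sqrt(3)x/2 - y/2, y' = x*sin(30 degrees) + y*cos(30 degrees) = x/2 + sqrt(3)y/2

Substituting into x + y:
(sqrt(3)x/2 - y/2) + (x/2 + sqrt(3)y/2)
= x/2 + sqrt(3)x/2 - y/2 + sqrt(3)y/2

This differs from the original expression x + y, so it is NOT invariant.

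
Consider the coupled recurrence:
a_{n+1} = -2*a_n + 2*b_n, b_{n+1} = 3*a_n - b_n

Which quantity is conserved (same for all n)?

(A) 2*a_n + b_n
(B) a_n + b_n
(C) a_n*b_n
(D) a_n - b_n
B

Replace a_n by a_{n+1} = -2*a_n + 2*b_n and b_n by b_{n+1} = 3*a_n - b_n in each option and simplify:
(A) 2*a_n + b_n  ->  2*(-2*a_n + 2*b_n) + (3*a_n - b_n) = -a_n + 3*b_n   [not conserved]
(B) a_n + b_n  ->  (-2*a_n + 2*b_n) + (3*a_n - b_n) = a_n + b_n   [conserved]
(C) a_n*b_n  ->  (-2*a_n + 2*b_n)*(3*a_n - b_n) = -6*a_n^2 + 8*a_n*b_n - 2*b_n^2   [not conserved]
(D) a_n - b_n  ->  (-2*a_n + 2*b_n) - (3*a_n - b_n) = -5*a_n + 3*b_n   [not conserved]

Only (B) a_n + b_n returns to itself after one step, so it is the conserved quantity.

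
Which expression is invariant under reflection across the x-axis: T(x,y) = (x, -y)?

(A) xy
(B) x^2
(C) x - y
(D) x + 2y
B

The map is reflection across the x-axis: T(x,y) = (x, -y).
Substitute the transformed coordinates into each option and compare with the original:
(A) xy  ->  (x)(-y) = -xy   [differs from xy: not invariant]
(B) x^2  ->  (x)^2 = x^2   [equals x^2: invariant]
(C) x - y  ->  (x) - (-y) = x + y   [differs from x - y: not invariant]
(D) x + 2y  ->  (x) + 2(-y) = x - 2y   [differs from x + 2y: not invariant]

Only option (B), x^2, is unchanged by the transformation.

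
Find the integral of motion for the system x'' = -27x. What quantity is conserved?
E = (x')^2 + 27x^2

Multiply the equation by x':
x' * x'' = -27x * x'
The left side is d/dt[(x')^2/2] and the right side is d/dt[-27x^2/2], so
d/dt[(x')^2/2 + 27x^2/2] = 0, i.e. (x')^2/2 + 27x^2/2 = constant.
Multiplying by 2, the integral of motion is E = (x')^2 + 27x^2.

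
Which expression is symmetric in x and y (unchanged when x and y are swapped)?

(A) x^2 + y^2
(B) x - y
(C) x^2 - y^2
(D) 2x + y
A

A symmetric expression is unchanged when the variables are permuted; here the transformation to test is the swap (x, y) -> (y, x).
Substitute the transformed coordinates into each option and compare with the original:
(A) x^2 + y^2  ->  (y)^2 + (x)^2 = x^2 + y^2   [equals x^2 + y^2: invariant]
(B) x - y  ->  (y) - (x) = -x + y   [differs from x - y: not invariant]
(C) x^2 - y^2  ->  (y)^2 - (x)^2 = -x^2 + y^2   [differs from x^2 - y^2: not invariant]
(D) 2x + y  ->  2(y) + (x) = x + 2y   [differs from 2x + y: not invariant]

Only option (A), x^2 + y^2, is unchanged by the transformation.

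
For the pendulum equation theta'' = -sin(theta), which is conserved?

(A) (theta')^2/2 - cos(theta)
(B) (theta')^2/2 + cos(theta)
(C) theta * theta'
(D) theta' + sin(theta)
A

A first integral I satisfies dI/dt = 0 along every solution. Differentiate each option and use the equation of motion:
(A) d/dt[(theta')^2/2 - cos(theta)] = theta' theta'' + sin(theta) theta' = theta'(-sin(theta)) + theta' sin(theta) = 0
(B) d/dt[(theta')^2/2 + cos(theta)] = theta' theta'' - sin(theta) theta' = -2 theta' sin(theta), not identically 0
(C) d/dt[theta * theta'] = (theta')^2 + theta theta'' = (theta')^2 - theta sin(theta), not identically 0
(D) d/dt[theta' + sin(theta)] = theta'' + cos(theta) theta' = -sin(theta) + theta' cos(theta), not identically 0

Only (A) has zero time-derivative. This is the total energy: kinetic (theta')^2/2 plus potential -cos(theta).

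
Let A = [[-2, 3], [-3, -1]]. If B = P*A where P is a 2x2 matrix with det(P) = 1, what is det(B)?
11

By the multiplicative property of determinants, det(B) = det(P*A) = det(P) * det(A) = det(A),
so the determinant is invariant under multiplication by any determinant-1 matrix; we just need det(A).

det(A) = (-2)(-1) - (3)(-3) = 2 - (-9) = 11

Therefore det(B) = 1 * 11 = 11.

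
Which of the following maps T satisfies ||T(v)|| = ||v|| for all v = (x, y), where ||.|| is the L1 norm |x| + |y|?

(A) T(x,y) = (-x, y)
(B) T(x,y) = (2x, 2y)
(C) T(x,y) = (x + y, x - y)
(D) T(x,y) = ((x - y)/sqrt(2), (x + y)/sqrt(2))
A

A transformation preserves a norm if ||T(v)|| = ||v|| for every v; a single vector where the norm changes rules an option out.

(A) T(x,y) = (-x, y): preserves the norm -- it only permutes the coordinates and/or flips signs, which leaves |x| + |y| unchanged.
(B) T(x,y) = (2x, 2y): v = (1, 0) has norm |1| + |0| = 1, but T(v) = (2, 0) has norm 2 -- not preserved.
(C) T(x,y) = (x + y, x - y): v = (1, 0) has norm |1| + |0| = 1, but T(v) = (1, 1) has norm 2 -- not preserved.
(D) T(x,y) = ((x - y)/sqrt(2), (x + y)/sqrt(2)): v = (1, 0) has norm |1| + |0| = 1, but T(v) = (sqrt(2)/2, sqrt(2)/2) has norm sqrt(2) -- not preserved.

Therefore the answer is (A).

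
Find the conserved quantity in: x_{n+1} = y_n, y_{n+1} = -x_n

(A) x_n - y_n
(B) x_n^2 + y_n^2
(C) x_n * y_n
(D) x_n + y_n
B

For the recurrence x_{n+1} = y_n, y_{n+1} = -x_n:

x_{n+1}^2 + y_{n+1}^2 = y_n^2 + (-x_n)^2 = x_n^2 + y_n^2
The sum of squares is conserved (like energy in a harmonic oscillator).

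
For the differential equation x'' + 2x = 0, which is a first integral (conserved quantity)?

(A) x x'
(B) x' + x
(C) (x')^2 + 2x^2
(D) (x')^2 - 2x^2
C

A first integral I satisfies dI/dt = 0 along every solution. Differentiate each option and use the equation of motion:
(A) d/dt[x x'] = (x')^2 + x x'' = (x')^2 - 2x^2, not identically 0
(B) d/dt[x' + x] = x'' + x' = -2x + x', not identically 0
(C) d/dt[(x')^2 + 2x^2] = 2x'x'' + 4x x' = 2x'(-2x) + 4x x' = 0
(D) d/dt[(x')^2 - 2x^2] = 2x'x'' - 4x x' = -8x x', not identically 0

Only (C) has zero time-derivative. So the energy-like quantity (x')^2 + 2x^2 is the first integral.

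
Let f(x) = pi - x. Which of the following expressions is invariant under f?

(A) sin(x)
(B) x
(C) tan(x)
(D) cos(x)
A

For f(x) = pi - x:
sin(pi - x) = sin(x), so sine is invariant under this transformation.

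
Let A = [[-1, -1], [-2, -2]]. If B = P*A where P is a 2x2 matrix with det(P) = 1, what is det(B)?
0

By the multiplicative property of determinants, det(B) = det(P*A) = det(P) * det(A) = det(A),
so the determinant is invariant under multiplication by any determinant-1 matrix; we just need det(A).

det(A) = (-1)(-2) - (-1)(-2) = 2 - 2 = 0

Therefore det(B) = 1 * 0 = 0.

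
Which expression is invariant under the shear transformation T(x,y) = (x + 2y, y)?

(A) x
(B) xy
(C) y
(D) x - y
C

Under the shear T(x,y) = (x + 2y, y):
Substitute the transformed coordinates into each option and compare with the original:
(A) x  ->  (x + 2y) = x + 2y   [differs from x: not invariant]
(B) xy  ->  (x + 2y)(y) = xy + 2y^2   [differs from xy: not invariant]
(C) y  ->  (y) = y   [equals y: invariant]
(D) x - y  ->  (x + 2y) - (y) = x + y   [differs from x - y: not invariant]

Only option (C), y, is unchanged by the transformation.
A horizontal shear moves points parallel to the x-axis, so the y-coordinate (and any function of y alone) is unchanged.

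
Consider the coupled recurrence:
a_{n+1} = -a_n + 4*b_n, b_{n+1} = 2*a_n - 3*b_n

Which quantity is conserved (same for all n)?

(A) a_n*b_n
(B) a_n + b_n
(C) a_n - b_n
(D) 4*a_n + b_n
B

Replace a_n by a_{n+1} = -a_n + 4*b_n and b_n by b_{n+1} = 2*a_n - 3*b_n in each option and simplify:
(A) a_n*b_n  ->  (-a_n + 4*b_n)*(2*a_n - 3*b_n) = -2*a_n^2 + 11*a_n*b_n - 12*b_n^2   [not conserved]
(B) a_n + b_n  ->  (-a_n + 4*b_n) + (2*a_n - 3*b_n) = a_n + b_n   [conserved]
(C) a_n - b_n  ->  (-a_n + 4*b_n) - (2*a_n - 3*b_n) = -3*a_n + 7*b_n   [not conserved]
(D) 4*a_n + b_n  ->  4*(-a_n + 4*b_n) + (2*a_n - 3*b_n) = -2*a_n + 13*b_n   [not conserved]

Only (B) a_n + b_n returns to itself after one step, so it is the conserved quantity.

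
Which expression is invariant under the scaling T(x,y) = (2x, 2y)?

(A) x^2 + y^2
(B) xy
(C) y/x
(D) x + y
C

Under the uniform scaling T(x,y) = (2x, 2y):
Substitute the transformed coordinates into each option and compare with the original:
(A) x^2 + y^2  ->  (2x)^2 + (2y)^2 = 4x^2 + 4y^2   [differs from x^2 + y^2: not invariant]
(B) xy  ->  (2x)(2y) = 4xy   [differs from xy: not invariant]
(C) y/x  ->  (2y)/(2x) = y/x   [equals y/x: invariant]
(D) x + y  ->  (2x) + (2y) = 2x + 2y   [differs from x + y: not invariant]

Only option (C), y/x, is unchanged by the transformation.
The common factor 2 cancels in a ratio of coordinates, while sums, products and sums of squares pick up factors of 2 or 4.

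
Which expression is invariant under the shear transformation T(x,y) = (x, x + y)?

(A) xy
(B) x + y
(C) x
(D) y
C

Under the shear T(x,y) = (x, x + y):
Substitute the transformed coordinates into each option and compare with the original:
(A) xy  ->  (x)(x + y) = x^2 + xy   [differs from xy: not invariant]
(B) x + y  ->  (x) + (x + y) = 2x + y   [differs from x + y: not invariant]
(C) x  ->  (x) = x   [equals x: invariant]
(D) y  ->  (x + y) = x + y   [differs from y: not invariant]

Only option (C), x, is unchanged by the transformation.
A vertical shear moves points parallel to the y-axis, so the x-coordinate (and any function of x alone) is unchanged.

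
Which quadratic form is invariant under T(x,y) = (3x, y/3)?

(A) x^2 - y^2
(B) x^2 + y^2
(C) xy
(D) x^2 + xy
C

T multiplies x by 3 and divides y by 3.
Substitute the transformed coordinates into each option and compare with the original:
(A) x^2 - y^2  ->  (3x)^2 - (y/3)^2 = 9x^2 - y^2/9   [differs from x^2 - y^2: not invariant]
(B) x^2 + y^2  ->  (3x)^2 + (y/3)^2 = 9x^2 + y^2/9   [differs from x^2 + y^2: not invariant]
(C) xy  ->  (3x)(y/3) = xy   [equals xy: invariant]
(D) x^2 + xy  ->  (3x)^2 + (3x)(y/3) = 9x^2 + xy   [differs from x^2 + xy: not invariant]

Only option (C), xy, is unchanged by the transformation.
The factors 3 and 1/3 cancel only in the pure product xy.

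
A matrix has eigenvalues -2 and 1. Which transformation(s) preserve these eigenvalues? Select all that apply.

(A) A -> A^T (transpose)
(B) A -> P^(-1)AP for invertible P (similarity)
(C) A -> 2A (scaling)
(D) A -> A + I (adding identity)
A and B

Eigenvalues are preserved by:
1. Similarity transformations: A -> P^(-1)AP (same characteristic polynomial)
2. Transpose: A^T has the same eigenvalues as A

Eigenvalues are NOT preserved by:
- Adding identity: eigenvalues become -2+1, 1+1
- Scaling: eigenvalues become -4, 2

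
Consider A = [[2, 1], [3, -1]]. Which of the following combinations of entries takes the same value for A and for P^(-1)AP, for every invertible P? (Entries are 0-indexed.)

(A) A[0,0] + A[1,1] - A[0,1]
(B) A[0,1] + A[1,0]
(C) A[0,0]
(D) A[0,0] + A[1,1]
D

A[0,0] + A[1,1] is the trace of A. By the cyclic property of the trace, tr(P^(-1)AP) = tr(APP^(-1)) = tr(A), so it is the same for every matrix similar to A.

The other combinations are not similarity invariants. For example, take P = [[1, 2], [0, 1]] (det P = 1), so P^(-1) = [[1, -2], [0, 1]] and
B = P^(-1)AP = [[-4, -5], [3, 5]].
Evaluating each option on A and on B:
(A) A[0,0] + A[1,1] - A[0,1]: 0 for A, 6 for B -> changes
(B) A[0,1] + A[1,0]: 4 for A, -2 for B -> changes
(C) A[0,0]: 2 for A, -4 for B -> changes
(D) A[0,0] + A[1,1]: 1 for A, 1 for B -> unchanged

Only (D) A[0,0] + A[1,1] = 1 survives (and it does so for every P, not just this one), so it is the invariant.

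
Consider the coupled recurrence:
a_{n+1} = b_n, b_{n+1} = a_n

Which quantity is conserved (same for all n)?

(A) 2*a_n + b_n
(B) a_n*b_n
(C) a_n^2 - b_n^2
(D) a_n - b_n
B

Replace a_n by a_{n+1} = b_n and b_n by b_{n+1} = a_n in each option and simplify:
(A) 2*a_n + b_n  ->  2*(b_n) + (a_n) = a_n + 2*b_n   [not conserved]
(B) a_n*b_n  ->  (b_n)*(a_n) = a_n*b_n   [conserved]
(C) a_n^2 - b_n^2  ->  (b_n)^2 - (a_n)^2 = -a_n^2 + b_n^2   [not conserved]
(D) a_n - b_n  ->  (b_n) - (a_n) = -a_n + b_n   [not conserved]

Only (B) a_n*b_n returns to itself after one step, so it is the conserved quantity.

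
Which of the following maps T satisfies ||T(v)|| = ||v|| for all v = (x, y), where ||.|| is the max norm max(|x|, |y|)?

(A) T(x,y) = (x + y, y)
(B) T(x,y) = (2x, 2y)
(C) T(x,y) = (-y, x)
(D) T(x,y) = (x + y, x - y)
C

A transformation preserves a norm if ||T(v)|| = ||v|| for every v; a single vector where the norm changes rules an option out.

(A) T(x,y) = (x + y, y): v = (1, 1) has norm max(|1|, |1|) = 1, but T(v) = (2, 1) has norm 2 -- not preserved.
(B) T(x,y) = (2x, 2y): v = (1, 0) has norm max(|1|, |0|) = 1, but T(v) = (2, 0) has norm 2 -- not preserved.
(C) T(x,y) = (-y, x): preserves the norm -- it only permutes the coordinates and/or flips signs, which leaves max(|x|, |y|) unchanged.
(D) T(x,y) = (x + y, x - y): v = (1, 1) has norm max(|1|, |1|) = 1, but T(v) = (2, 0) has norm 2 -- not preserved.

Therefore the answer is (C).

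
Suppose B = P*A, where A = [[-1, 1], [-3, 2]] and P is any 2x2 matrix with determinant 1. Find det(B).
1

By the multiplicative property of determinants, det(B) = det(P*A) = det(P) * det(A) = det(A),
so the determinant is invariant under multiplication by any determinant-1 matrix; we just need det(A).

det(A) = (-1)(2) - (1)(-3) = -2 - (-3) = 1

Therefore det(B) = 1 * 1 = 1.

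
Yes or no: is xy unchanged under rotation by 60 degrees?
No

Applying rotation by 60 degrees: x' = x*cos(60 degrees) - y*sin(60 degrees) = x/2 - sqrt(3)y/2, y' = x*sin(60 degrees) + y*cos(60 degrees) = sqrt(3)x/2 + y/2

Substituting into xy:
(x/2 - sqrt(3)y/2)(sqrt(3)x/2 + y/2)
= sqrt(3)x^2/4 - xy/2 - sqrt(3)y^2/4

This differs from the original expression xy, so it is NOT invariant.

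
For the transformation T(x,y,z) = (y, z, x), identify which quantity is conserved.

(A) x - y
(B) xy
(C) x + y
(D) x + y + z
D

Apply T(x,y,z) = (y, z, x) to each option, i.e. replace (x, y, z) by the transformed coordinates.
Substitute the transformed coordinates into each option and compare with the original:
(A) x - y  ->  (y) - (z) = y - z   [differs from x - y: not invariant]
(B) xy  ->  (y)(z) = yz   [differs from xy: not invariant]
(C) x + y  ->  (y) + (z) = y + z   [differs from x + y: not invariant]
(D) x + y + z  ->  (y) + (z) + (x) = x + y + z   [equals x + y + z: invariant]

Only option (D), x + y + z, is unchanged by the transformation.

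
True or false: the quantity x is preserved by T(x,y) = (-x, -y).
False

Substitute T(x,y) = (-x, -y) into the expression and compare with the original.

Original: x
After applying T: (-x) = -x

This differs from the original x (difference: -2x), so the expression is NOT invariant.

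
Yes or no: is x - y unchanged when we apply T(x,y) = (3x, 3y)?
No

Substitute T(x,y) = (3x, 3y) into the expression and compare with the original.

Original: x - y
After applying T: (3x) - (3y) = 3x - 3y

This differs from the original x - y (difference: 2x - 2y), so the expression is NOT invariant.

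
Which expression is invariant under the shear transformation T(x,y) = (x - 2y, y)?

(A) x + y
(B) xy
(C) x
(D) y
D

Under the shear T(x,y) = (x - 2y, y):
Substitute the transformed coordinates into each option and compare with the original:
(A) x + y  ->  (x - 2y) + (y) = x - y   [differs from x + y: not invariant]
(B) xy  ->  (x - 2y)(y) = xy - 2y^2   [differs from xy: not invariant]
(C) x  ->  (x - 2y) = x - 2y   [differs from x: not invariant]
(D) y  ->  (y) = y   [equals y: invariant]

Only option (D), y, is unchanged by the transformation.
A horizontal shear moves points parallel to the x-axis, so the y-coordinate (and any function of y alone) is unchanged.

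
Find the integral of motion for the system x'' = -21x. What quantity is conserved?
E = (x')^2 + 21x^2

Multiply the equation by x':
x' * x'' = -21x * x'
The left side is d/dt[(x')^2/2] and the right side is d/dt[-21x^2/2], so
d/dt[(x')^2/2 + 21x^2/2] = 0, i.e. (x')^2/2 + 21x^2/2 = constant.
Multiplying by 2, the integral of motion is E = (x')^2 + 21x^2.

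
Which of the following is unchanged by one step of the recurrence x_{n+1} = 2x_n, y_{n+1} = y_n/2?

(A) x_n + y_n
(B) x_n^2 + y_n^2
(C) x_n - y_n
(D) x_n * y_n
D

For the recurrence x_{n+1} = 2x_n, y_{n+1} = y_n/2:

x_{n+1} * y_{n+1} = (2x_n) * (y_n/2) = x_n * y_n
The product is conserved.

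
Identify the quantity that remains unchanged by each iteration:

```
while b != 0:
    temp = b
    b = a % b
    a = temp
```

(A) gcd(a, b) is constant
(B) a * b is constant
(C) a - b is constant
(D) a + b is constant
A

A loop invariant must hold before the first iteration and be re-established by every execution of the body.

(A) gcd(a, b) is constant: One iteration replaces (a, b) by (b, a mod b). Since a mod b = a - q*b for an integer q, any common divisor of a and b divides b and a mod b, and conversely; hence gcd(b, a mod b) = gcd(a, b). For instance (17, 8) -> (8, 1) keeps gcd = 1. At exit b = 0 and a = gcd of the original inputs.

The other options fail:
(B) a * b is constant: e.g. (a, b) = (17, 8) -> (8, 1): the product goes from 136 to 8.
(C) a - b is constant: e.g. (a, b) = (17, 8) -> (8, 1): the difference goes from 9 to 7.
(D) a + b is constant: e.g. (a, b) = (17, 8) -> (8, 1): the sum goes from 25 to 9.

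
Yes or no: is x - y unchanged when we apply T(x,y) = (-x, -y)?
No

Substitute T(x,y) = (-x, -y) into the expression and compare with the original.

Original: x - y
After applying T: (-x) - (-y) = -x + y

This differs from the original x - y (difference: -2x + 2y), so the expression is NOT invariant.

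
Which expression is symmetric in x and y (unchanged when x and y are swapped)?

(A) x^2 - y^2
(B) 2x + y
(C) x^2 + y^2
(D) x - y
C

A symmetric expression is unchanged when the variables are permuted; here the transformation to test is the swap (x, y) -> (y, x).
Substitute the transformed coordinates into each option and compare with the original:
(A) x^2 - y^2  ->  (y)^2 - (x)^2 = -x^2 + y^2   [differs from x^2 - y^2: not invariant]
(B) 2x + y  ->  2(y) + (x) = x + 2y   [differs from 2x + y: not invariant]
(C) x^2 + y^2  ->  (y)^2 + (x)^2 = x^2 + y^2   [equals x^2 + y^2: invariant]
(D) x - y  ->  (y) - (x) = -x + y   [differs from x - y: not invariant]

Only option (C), x^2 + y^2, is unchanged by the transformation.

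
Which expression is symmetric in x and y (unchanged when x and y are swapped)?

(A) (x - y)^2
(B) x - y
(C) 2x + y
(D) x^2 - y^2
A

A symmetric expression is unchanged when the variables are permuted; here the transformation to test is the swap (x, y) -> (y, x).
Substitute the transformed coordinates into each option and compare with the original:
(A) (x - y)^2  ->  ((y) - (x))^2 = x^2 - 2xy + y^2   [equals (x - y)^2: invariant]
(B) x - y  ->  (y) - (x) = -x + y   [differs from x - y: not invariant]
(C) 2x + y  ->  2(y) + (x) = x + 2y   [differs from 2x + y: not invariant]
(D) x^2 - y^2  ->  (y)^2 - (x)^2 = -x^2 + y^2   [differs from x^2 - y^2: not invariant]

Only option (A), (x - y)^2, is unchanged by the transformation.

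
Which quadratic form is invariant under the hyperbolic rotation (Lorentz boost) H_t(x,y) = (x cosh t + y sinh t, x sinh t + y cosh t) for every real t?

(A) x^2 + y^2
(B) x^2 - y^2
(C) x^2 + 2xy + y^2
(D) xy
B

Write x' = x cosh t + y sinh t, y' = x sinh t + y cosh t and substitute into each option:
(A) x^2 + y^2: (x cosh t + y sinh t)^2 + (x sinh t + y cosh t)^2 = (x^2 + y^2)(cosh^2 t + sinh^2 t) + 4xy sinh t cosh t = (x^2 + y^2) cosh 2t + 2xy sinh 2t   [not invariant for t != 0]
(B) x^2 - y^2: (x cosh t + y sinh t)^2 - (x sinh t + y cosh t)^2 = x^2(cosh^2 t - sinh^2 t) + 2xy(cosh t sinh t - sinh t cosh t) + y^2(sinh^2 t - cosh^2 t) = x^2 - y^2   [invariant, using cosh^2 t - sinh^2 t = 1]
(C) x^2 + 2xy + y^2: (x' + y')^2 with x' + y' = (x + y)(cosh t + sinh t) = (x + y)e^t, so it becomes (x + y)^2 e^(2t)   [not invariant for t != 0]
(D) xy: (x cosh t + y sinh t)(x sinh t + y cosh t) = xy(cosh^2 t + sinh^2 t) + (x^2 + y^2) sinh t cosh t = xy cosh 2t + (x^2 + y^2)(sinh 2t)/2   [not invariant for t != 0]

Only (B) x^2 - y^2 is unchanged; it is the Minkowski form preserved by Lorentz boosts, just as x^2 + y^2 is preserved by ordinary rotations.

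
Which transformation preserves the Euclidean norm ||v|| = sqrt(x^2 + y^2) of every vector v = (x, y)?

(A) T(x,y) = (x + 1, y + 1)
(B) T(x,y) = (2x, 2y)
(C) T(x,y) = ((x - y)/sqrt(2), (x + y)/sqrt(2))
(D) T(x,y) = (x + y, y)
C

A transformation preserves a norm if ||T(v)|| = ||v|| for every v; a single vector where the norm changes rules an option out.

(A) T(x,y) = (x + 1, y + 1): v = (1, 0) has norm sqrt((1)^2 + (0)^2) = 1, but T(v) = (2, 1) has norm sqrt(5) -- not preserved.
(B) T(x,y) = (2x, 2y): v = (1, 0) has norm sqrt((1)^2 + (0)^2) = 1, but T(v) = (2, 0) has norm 2 -- not preserved.
(C) T(x,y) = ((x - y)/sqrt(2), (x + y)/sqrt(2)): preserves the norm -- it is an orthogonal map (a rotation/reflection), and (sqrt(2)(x - y)/2)^2 + (sqrt(2)(x + y)/2)^2 simplifies to x^2 + y^2.
(D) T(x,y) = (x + y, y): v = (0, 1) has norm sqrt((0)^2 + (1)^2) = 1, but T(v) = (1, 1) has norm sqrt(2) -- not preserved.

Therefore the answer is (C).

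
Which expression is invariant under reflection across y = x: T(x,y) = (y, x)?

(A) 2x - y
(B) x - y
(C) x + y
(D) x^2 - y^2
C

The map is reflection across y = x: T(x,y) = (y, x).
Substitute the transformed coordinates into each option and compare with the original:
(A) 2x - y  ->  2(y) - (x) = -x + 2y   [differs from 2x - y: not invariant]
(B) x - y  ->  (y) - (x) = -x + y   [differs from x - y: not invariant]
(C) x + y  ->  (y) + (x) = x + y   [equals x + y: invariant]
(D) x^2 - y^2  ->  (y)^2 - (x)^2 = -x^2 + y^2   [differs from x^2 - y^2: not invariant]

Only option (C), x + y, is unchanged by the transformation.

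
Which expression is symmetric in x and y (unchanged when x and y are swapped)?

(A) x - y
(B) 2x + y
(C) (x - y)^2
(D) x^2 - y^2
C

A symmetric expression is unchanged when the variables are permuted; here the transformation to test is the swap (x, y) -> (y, x).
Substitute the transformed coordinates into each option and compare with the original:
(A) x - y  ->  (y) - (x) = -x + y   [differs from x - y: not invariant]
(B) 2x + y  ->  2(y) + (x) = x + 2y   [differs from 2x + y: not invariant]
(C) (x - y)^2  ->  ((y) - (x))^2 = x^2 - 2xy + y^2   [equals (x - y)^2: invariant]
(D) x^2 - y^2  ->  (y)^2 - (x)^2 = -x^2 + y^2   [differs from x^2 - y^2: not invariant]

Only option (C), (x - y)^2, is unchanged by the transformation.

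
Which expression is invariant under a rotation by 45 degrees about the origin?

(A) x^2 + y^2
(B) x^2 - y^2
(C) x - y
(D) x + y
A

A rotation by 45 degrees sends (x, y) to (sqrt(2)x/2 - sqrt(2)y/2, sqrt(2)x/2 + sqrt(2)y/2).
Substitute the transformed coordinates into each option and compare with the original:
(A) x^2 + y^2  ->  (sqrt(2)x/2 - sqrt(2)y/2)^2 + (sqrt(2)x/2 + sqrt(2)y/2)^2 = x^2 + y^2   [equals x^2 + y^2: invariant]
(B) x^2 - y^2  ->  (sqrt(2)x/2 - sqrt(2)y/2)^2 - (sqrt(2)x/2 + sqrt(2)y/2)^2 = -2xy   [differs from x^2 - y^2: not invariant]
(C) x - y  ->  (sqrt(2)x/2 - sqrt(2)y/2) - (sqrt(2)x/2 + sqrt(2)y/2) = -sqrt(2)y   [differs from x - y: not invariant]
(D) x + y  ->  (sqrt(2)x/2 - sqrt(2)y/2) + (sqrt(2)x/2 + sqrt(2)y/2) = sqrt(2)x   [differs from x + y: not invariant]

Only option (A), x^2 + y^2, is unchanged by the transformation.
Geometrically, x^2 + y^2 is the squared distance from the origin, which every rotation about the origin preserves.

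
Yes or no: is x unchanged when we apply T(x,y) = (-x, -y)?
No

Substitute T(x,y) = (-x, -y) into the expression and compare with the original.

Original: x
After applying T: (-x) = -x

This differs from the original x (difference: -2x), so the expression is NOT invariant.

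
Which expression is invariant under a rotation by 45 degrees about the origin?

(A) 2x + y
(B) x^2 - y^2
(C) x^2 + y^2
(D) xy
C

A rotation by 45 degrees sends (x, y) to (sqrt(2)x/2 - sqrt(2)y/2, sqrt(2)x/2 + sqrt(2)y/2).
Substitute the transformed coordinates into each option and compare with the original:
(A) 2x + y  ->  2(sqrt(2)x/2 - sqrt(2)y/2) + (sqrt(2)x/2 + sqrt(2)y/2) = 3sqrt(2)x/2 - sqrt(2)y/2   [differs from 2x + y: not invariant]
(B) x^2 - y^2  ->  (sqrt(2)x/2 - sqrt(2)y/2)^2 - (sqrt(2)x/2 + sqrt(2)y/2)^2 = -2xy   [differs from x^2 - y^2: not invariant]
(C) x^2 + y^2  ->  (sqrt(2)x/2 - sqrt(2)y/2)^2 + (sqrt(2)x/2 + sqrt(2)y/2)^2 = x^2 + y^2   [equals x^2 + y^2: invariant]
(D) xy  ->  (sqrt(2)x/2 - sqrt(2)y/2)(sqrt(2)x/2 + sqrt(2)y/2) = x^2/2 - y^2/2   [differs from xy: not invariant]

Only option (C), x^2 + y^2, is unchanged by the transformation.
Geometrically, x^2 + y^2 is the squared distance from the origin, which every rotation about the origin preserves.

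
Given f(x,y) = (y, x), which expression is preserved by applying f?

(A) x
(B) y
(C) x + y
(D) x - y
C

For f(x,y) = (y, x):
After applying f: x' = y, y' = x. So x' + y' = y + x = x + y.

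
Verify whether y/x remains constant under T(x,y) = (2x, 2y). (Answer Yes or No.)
Yes

Substitute T(x,y) = (2x, 2y) into the expression and compare with the original.

Original: y/x
After applying T: (2y)/(2x) = y/x

This is identical to the original y/x, so the expression is invariant.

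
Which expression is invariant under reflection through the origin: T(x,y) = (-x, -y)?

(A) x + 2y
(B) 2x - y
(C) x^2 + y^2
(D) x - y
C

The map is reflection through the origin: T(x,y) = (-x, -y).
Substitute the transformed coordinates into each option and compare with the original:
(A) x + 2y  ->  (-x) + 2(-y) = -x - 2y   [differs from x + 2y: not invariant]
(B) 2x - y  ->  2(-x) - (-y) = -2x + y   [differs from 2x - y: not invariant]
(C) x^2 + y^2  ->  (-x)^2 + (-y)^2 = x^2 + y^2   [equals x^2 + y^2: invariant]
(D) x - y  ->  (-x) - (-y) = -x + y   [differs from x - y: not invariant]

Only option (C), x^2 + y^2, is unchanged by the transformation.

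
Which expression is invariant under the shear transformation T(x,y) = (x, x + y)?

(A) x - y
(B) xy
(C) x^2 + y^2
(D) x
D

Under the shear T(x,y) = (x, x + y):
Substitute the transformed coordinates into each option and compare with the original:
(A) x - y  ->  (x) - (x + y) = -y   [differs from x - y: not invariant]
(B) xy  ->  (x)(x + y) = x^2 + xy   [differs from xy: not invariant]
(C) x^2 + y^2  ->  (x)^2 + (x + y)^2 = 2x^2 + 2xy + y^2   [differs from x^2 + y^2: not invariant]
(D) x  ->  (x) = x   [equals x: invariant]

Only option (D), x, is unchanged by the transformation.
A vertical shear moves points parallel to the y-axis, so the x-coordinate (and any function of x alone) is unchanged.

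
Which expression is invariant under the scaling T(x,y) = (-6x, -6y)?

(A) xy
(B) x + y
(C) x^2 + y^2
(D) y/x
D

Under the uniform scaling T(x,y) = (-6x, -6y):
Substitute the transformed coordinates into each option and compare with the original:
(A) xy  ->  (-6x)(-6y) = 36xy   [differs from xy: not invariant]
(B) x + y  ->  (-6x) + (-6y) = -6x - 6y   [differs from x + y: not invariant]
(C) x^2 + y^2  ->  (-6x)^2 + (-6y)^2 = 36x^2 + 36y^2   [differs from x^2 + y^2: not invariant]
(D) y/x  ->  (-6y)/(-6x) = y/x   [equals y/x: invariant]

Only option (D), y/x, is unchanged by the transformation.
The common factor -6 cancels in a ratio of coordinates, while sums, products and sums of squares pick up factors of -6 or 36.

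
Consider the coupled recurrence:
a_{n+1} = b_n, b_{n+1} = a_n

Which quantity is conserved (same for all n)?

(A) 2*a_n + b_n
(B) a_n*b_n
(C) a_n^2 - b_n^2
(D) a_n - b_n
B

Replace a_n by a_{n+1} = b_n and b_n by b_{n+1} = a_n in each option and simplify:
(A) 2*a_n + b_n  ->  2*(b_n) + (a_n) = a_n + 2*b_n   [not conserved]
(B) a_n*b_n  ->  (b_n)*(a_n) = a_n*b_n   [conserved]
(C) a_n^2 - b_n^2  ->  (b_n)^2 - (a_n)^2 = -a_n^2 + b_n^2   [not conserved]
(D) a_n - b_n  ->  (b_n) - (a_n) = -a_n + b_n   [not conserved]

Only (B) a_n*b_n returns to itself after one step, so it is the conserved quantity.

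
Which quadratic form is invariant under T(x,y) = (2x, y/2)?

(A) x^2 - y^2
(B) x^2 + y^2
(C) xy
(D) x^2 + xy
C

T multiplies x by 2 and divides y by 2.
Substitute the transformed coordinates into each option and compare with the original:
(A) x^2 - y^2  ->  (2x)^2 - (y/2)^2 = 4x^2 - y^2/4   [differs from x^2 - y^2: not invariant]
(B) x^2 + y^2  ->  (2x)^2 + (y/2)^2 = 4x^2 + y^2/4   [differs from x^2 + y^2: not invariant]
(C) xy  ->  (2x)(y/2) = xy   [equals xy: invariant]
(D) x^2 + xy  ->  (2x)^2 + (2x)(y/2) = 4x^2 + xy   [differs from x^2 + xy: not invariant]

Only option (C), xy, is unchanged by the transformation.
The factors 2 and 1/2 cancel only in the pure product xy.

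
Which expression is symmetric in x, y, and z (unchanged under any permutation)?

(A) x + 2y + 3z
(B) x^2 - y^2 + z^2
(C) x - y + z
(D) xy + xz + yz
D

A symmetric expression is unchanged when the variables are permuted; here the transformation to test is the swap (x, y) -> (y, x).
A symmetric expression must survive every permutation; the single swap x <-> y already eliminates the distractors, and the keyed expression is also unchanged by x <-> z and y <-> z (each variable enters it in exactly the same way).
Substitute the transformed coordinates into each option and compare with the original:
(A) x + 2y + 3z  ->  (y) + 2(x) + 3z = 2x + y + 3z   [differs from x + 2y + 3z: not invariant]
(B) x^2 - y^2 + z^2  ->  (y)^2 - (x)^2 + z^2 = -x^2 + y^2 + z^2   [differs from x^2 - y^2 + z^2: not invariant]
(C) x - y + z  ->  (y) - (x) + z = -x + y + z   [differs from x - y + z: not invariant]
(D) xy + xz + yz  ->  (y)(x) + (y)z + (x)z = xy + xz + yz   [equals xy + xz + yz: invariant]

Only option (D), xy + xz + yz, is unchanged by the transformation.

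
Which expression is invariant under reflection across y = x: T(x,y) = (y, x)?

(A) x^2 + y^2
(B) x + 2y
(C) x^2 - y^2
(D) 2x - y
A

The map is reflection across y = x: T(x,y) = (y, x).
Substitute the transformed coordinates into each option and compare with the original:
(A) x^2 + y^2  ->  (y)^2 + (x)^2 = x^2 + y^2   [equals x^2 + y^2: invariant]
(B) x + 2y  ->  (y) + 2(x) = 2x + y   [differs from x + 2y: not invariant]
(C) x^2 - y^2  ->  (y)^2 - (x)^2 = -x^2 + y^2   [differs from x^2 - y^2: not invariant]
(D) 2x - y  ->  2(y) - (x) = -x + 2y   [differs from 2x - y: not invariant]

Only option (A), x^2 + y^2, is unchanged by the transformation.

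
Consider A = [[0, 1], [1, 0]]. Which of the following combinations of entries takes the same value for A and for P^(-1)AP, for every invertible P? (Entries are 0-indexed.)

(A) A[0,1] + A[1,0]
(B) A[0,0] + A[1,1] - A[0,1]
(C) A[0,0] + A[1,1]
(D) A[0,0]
C

A[0,0] + A[1,1] is the trace of A. By the cyclic property of the trace, tr(P^(-1)AP) = tr(APP^(-1)) = tr(A), so it is the same for every matrix similar to A.

The other combinations are not similarity invariants. For example, take P = [[1, -1], [0, 1]] (det P = 1), so P^(-1) = [[1, 1], [0, 1]] and
B = P^(-1)AP = [[1, 0], [1, -1]].
Evaluating each option on A and on B:
(A) A[0,1] + A[1,0]: 2 for A, 1 for B -> changes
(B) A[0,0] + A[1,1] - A[0,1]: -1 for A, 0 for B -> changes
(C) A[0,0] + A[1,1]: 0 for A, 0 for B -> unchanged
(D) A[0,0]: 0 for A, 1 for B -> changes

Only (C) A[0,0] + A[1,1] = 0 survives (and it does so for every P, not just this one), so it is the invariant.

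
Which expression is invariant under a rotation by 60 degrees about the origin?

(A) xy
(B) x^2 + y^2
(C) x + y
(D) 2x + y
B

A rotation by 60 degrees sends (x, y) to (x/2 - sqrt(3)y/2, sqrt(3)x/2 + y/2).
Substitute the transformed coordinates into each option and compare with the original:
(A) xy  ->  (x/2 - sqrt(3)y/2)(sqrt(3)x/2 + y/2) = sqrt(3)x^2/4 - xy/2 - sqrt(3)y^2/4   [differs from xy: not invariant]
(B) x^2 + y^2  ->  (x/2 - sqrt(3)y/2)^2 + (sqrt(3)x/2 + y/2)^2 = x^2 + y^2   [equals x^2 + y^2: invariant]
(C) x + y  ->  (x/2 - sqrt(3)y/2) + (sqrt(3)x/2 + y/2) = x/2 + sqrt(3)x/2 - sqrt(3)y/2 + y/2   [differs from x + y: not invariant]
(D) 2x + y  ->  2(x/2 - sqrt(3)y/2) + (sqrt(3)x/2 + y/2) = sqrt(3)x/2 + x - sqrt(3)y + y/2   [differs from 2x + y: not invariant]

Only option (B), x^2 + y^2, is unchanged by the transformation.
Geometrically, x^2 + y^2 is the squared distance from the origin, which every rotation about the origin preserves.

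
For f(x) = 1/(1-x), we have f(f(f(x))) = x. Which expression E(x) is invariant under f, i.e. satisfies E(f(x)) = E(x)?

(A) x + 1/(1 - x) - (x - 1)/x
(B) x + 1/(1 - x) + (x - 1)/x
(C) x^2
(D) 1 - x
B

Replace x by f(x) = 1/(1 - x) in each option and simplify. As a quick numerical cross-check, also compare E(4) with E(f(4)) = E(-1/3).

(A) x + 1/(1 - x) - (x - 1)/x  ->  (1/(1 - x)) + 1/(1 - (1/(1 - x))) - ((1/(1 - x)) - 1)/(1/(1 - x)) = (x^2(1 - x) - x + (x - 1)^2)/(x(x - 1)); check: E(4) = 35/12 but E(-1/3) = -43/12.   [not invariant]
(B) x + 1/(1 - x) + (x - 1)/x  ->  (1/(1 - x)) + 1/(1 - (1/(1 - x))) + ((1/(1 - x)) - 1)/(1/(1 - x)), which simplifies back to x + 1/(1 - x) + (x - 1)/x; check: E(4) = 53/12, E(-1/3) = 53/12.   [invariant]
(C) x^2  ->  (1/(1 - x))^2 = (x - 1)^(-2); check: E(4) = 16 but E(-1/3) = 1/9.   [not invariant]
(D) 1 - x  ->  1 - (1/(1 - x)) = x/(x - 1); check: E(4) = -3 but E(-1/3) = 4/3.   [not invariant]

Only (B) is unchanged. Indeed f(f(x)) = 1/(1 - 1/(1-x)) = (1-x)/(-x) = (x-1)/x, so E(x) = x + f(x) + f(f(x)) is the sum over the whole 3-cycle; applying f just permutes the three terms cyclically (x -> f(x) -> f(f(x)) -> x), leaving the sum unchanged.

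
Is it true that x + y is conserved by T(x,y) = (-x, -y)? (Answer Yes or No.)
No

Substitute T(x,y) = (-x, -y) into the expression and compare with the original.

Original: x + y
After applying T: (-x) + (-y) = -x - y

This differs from the original x + y (difference: -2x - 2y), so the expression is NOT invariant.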